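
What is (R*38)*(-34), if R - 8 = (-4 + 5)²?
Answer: -11628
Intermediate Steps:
R = 9 (R = 8 + (-4 + 5)² = 8 + 1² = 8 + 1 = 9)
(R*38)*(-34) = (9*38)*(-34) = 342*(-34) = -11628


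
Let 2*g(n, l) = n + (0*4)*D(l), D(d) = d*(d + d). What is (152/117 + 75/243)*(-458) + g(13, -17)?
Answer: -1537099/2106 ≈ -729.87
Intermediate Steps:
D(d) = 2*d**2 (D(d) = d*(2*d) = 2*d**2)
g(n, l) = n/2 (g(n, l) = (n + (0*4)*(2*l**2))/2 = (n + 0*(2*l**2))/2 = (n + 0)/2 = n/2)
(152/117 + 75/243)*(-458) + g(13, -17) = (152/117 + 75/243)*(-458) + (1/2)*13 = (152*(1/117) + 75*(1/243))*(-458) + 13/2 = (152/117 + 25/81)*(-458) + 13/2 = (1693/1053)*(-458) + 13/2 = -775394/1053 + 13/2 = -1537099/2106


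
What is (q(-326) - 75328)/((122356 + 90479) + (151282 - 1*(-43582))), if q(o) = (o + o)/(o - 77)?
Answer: -30356532/164302697 ≈ -0.18476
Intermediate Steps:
q(o) = 2*o/(-77 + o) (q(o) = (2*o)/(-77 + o) = 2*o/(-77 + o))
(q(-326) - 75328)/((122356 + 90479) + (151282 - 1*(-43582))) = (2*(-326)/(-77 - 326) - 75328)/((122356 + 90479) + (151282 - 1*(-43582))) = (2*(-326)/(-403) - 75328)/(212835 + (151282 + 43582)) = (2*(-326)*(-1/403) - 75328)/(212835 + 194864) = (652/403 - 75328)/407699 = -30356532/403*1/407699 = -30356532/164302697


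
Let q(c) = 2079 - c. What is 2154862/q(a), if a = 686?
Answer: 2154862/1393 ≈ 1546.9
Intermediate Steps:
2154862/q(a) = 2154862/(2079 - 1*686) = 2154862/(2079 - 686) = 2154862/1393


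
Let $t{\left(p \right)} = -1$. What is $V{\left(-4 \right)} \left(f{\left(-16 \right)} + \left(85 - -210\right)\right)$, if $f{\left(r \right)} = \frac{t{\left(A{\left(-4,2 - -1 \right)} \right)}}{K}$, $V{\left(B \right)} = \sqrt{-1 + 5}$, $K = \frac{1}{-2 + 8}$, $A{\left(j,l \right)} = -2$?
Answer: $578$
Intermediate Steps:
$K = \frac{1}{6} \approx 0.16667$
$V{\left(B \right)} = 2$ ($V{\left(B \right)} = \sqrt{4} = 2$)
$f{\left(r \right)} = -6$ ($f{\left(r \right)} = - \frac{1}{\frac{1}{6}} = \left(-1\right) 6 = -6$)
$V{\left(-4 \right)} \left(f{\left(-16 \right)} + \left(85 - -210\right)\right) = 2 \left(-6 + \left(85 - -210\right)\right) = 2 \left(-6 + \left(85 + 210\right)\right) = 2 \left(-6 + 295\right) = 2 \cdot 289 = 578$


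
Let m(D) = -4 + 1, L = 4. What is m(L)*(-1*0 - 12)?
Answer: 36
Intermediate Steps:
m(D) = -3
m(L)*(-1*0 - 12) = -3*(-1*0 - 12) = -3*(0 - 12) = -3*(-12) = 36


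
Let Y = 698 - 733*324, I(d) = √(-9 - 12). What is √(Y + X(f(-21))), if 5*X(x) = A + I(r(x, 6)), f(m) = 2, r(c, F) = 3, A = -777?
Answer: √(-5923735 + 5*I*√21)/5 ≈ 0.00094142 + 486.77*I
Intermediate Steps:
I(d) = I*√21 (I(d) = √(-21) = I*√21)
X(x) = -777/5 + I*√21/5 (X(x) = (-777 + I*√21)/5 = -777/5 + I*√21/5)
Y = -236794 (Y = 698 - 237492 = -236794)
√(Y + X(f(-21))) = √(-236794 + (-777/5 + I*√21/5)) = √(-1184747/5 + I*√21/5)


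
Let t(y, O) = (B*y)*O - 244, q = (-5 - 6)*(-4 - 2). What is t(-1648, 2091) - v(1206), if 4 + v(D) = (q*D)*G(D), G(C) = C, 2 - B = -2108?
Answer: -7366985496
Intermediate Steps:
B = 2110 (B = 2 - 1*(-2108) = 2 + 2108 = 2110)
q = 66 (q = -11*(-6) = 66)
t(y, O) = -244 + 2110*O*y (t(y, O) = (2110*y)*O - 244 = 2110*O*y - 244 = -244 + 2110*O*y)
v(D) = -4 + 66*D**2 (v(D) = -4 + (66*D)*D = -4 + 66*D**2)
t(-1648, 2091) - v(1206) = (-244 + 2110*2091*(-1648)) - (-4 + 66*1206**2) = (-244 - 7270992480) - (-4 + 66*1454436) = -7270992724 - (-4 + 95992776) = -7270992724 - 1*95992772 = -7270992724 - 95992772 = -7366985496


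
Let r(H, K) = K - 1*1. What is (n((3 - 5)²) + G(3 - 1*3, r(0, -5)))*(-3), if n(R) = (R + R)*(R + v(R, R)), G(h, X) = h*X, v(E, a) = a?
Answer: -192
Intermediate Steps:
r(H, K) = -1 + K (r(H, K) = K - 1 = -1 + K)
G(h, X) = X*h
n(R) = 4*R² (n(R) = (R + R)*(R + R) = (2*R)*(2*R) = 4*R²)
(n((3 - 5)²) + G(3 - 1*3, r(0, -5)))*(-3) = (4*((3 - 5)²)² + (-1 - 5)*(3 - 1*3))*(-3) = (4*((-2)²)² - 6*(3 - 3))*(-3) = (4*4² - 6*0)*(-3) = (4*16 + 0)*(-3) = (64 + 0)*(-3) = 64*(-3) = -192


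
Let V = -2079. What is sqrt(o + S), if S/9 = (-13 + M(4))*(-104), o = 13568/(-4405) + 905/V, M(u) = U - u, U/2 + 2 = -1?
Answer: sqrt(200581583259060465)/3052665 ≈ 146.71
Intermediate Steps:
U = -6 (U = -4 + 2*(-1) = -4 - 2 = -6)
M(u) = -6 - u
o = -32194397/9157995 (o = 13568/(-4405) + 905/(-2079) = 13568*(-1/4405) + 905*(-1/2079) = -13568/4405 - 905/2079 = -32194397/9157995 ≈ -3.5154)
S = 21528 (S = 9*((-13 + (-6 - 1*4))*(-104)) = 9*((-13 + (-6 - 4))*(-104)) = 9*((-13 - 10)*(-104)) = 9*(-23*(-104)) = 9*2392 = 21528)
sqrt(o + S) = sqrt(-32194397/9157995 + 21528) = sqrt(197121121963/9157995) = sqrt(200581583259060465)/3052665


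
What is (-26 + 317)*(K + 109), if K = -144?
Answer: -10185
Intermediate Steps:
(-26 + 317)*(K + 109) = (-26 + 317)*(-144 + 109) = 291*(-35) = -10185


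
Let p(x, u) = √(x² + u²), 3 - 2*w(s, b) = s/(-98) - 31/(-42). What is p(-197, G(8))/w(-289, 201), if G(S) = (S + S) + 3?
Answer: -294*√39170/101 ≈ -576.11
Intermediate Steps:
G(S) = 3 + 2*S (G(S) = 2*S + 3 = 3 + 2*S)
w(s, b) = 95/84 + s/196 (w(s, b) = 3/2 - (s/(-98) - 31/(-42))/2 = 3/2 - (s*(-1/98) - 31*(-1/42))/2 = 3/2 - (-s/98 + 31/42)/2 = 3/2 - (31/42 - s/98)/2 = 3/2 + (-31/84 + s/196) = 95/84 + s/196)
p(x, u) = √(u² + x²)
p(-197, G(8))/w(-289, 201) = √((3 + 2*8)² + (-197)²)/(95/84 + (1/196)*(-289)) = √((3 + 16)² + 38809)/(95/84 - 289/196) = √(19² + 38809)/(-101/294) = √(361 + 38809)*(-294/101) = √39170*(-294/101) = -294*√39170/101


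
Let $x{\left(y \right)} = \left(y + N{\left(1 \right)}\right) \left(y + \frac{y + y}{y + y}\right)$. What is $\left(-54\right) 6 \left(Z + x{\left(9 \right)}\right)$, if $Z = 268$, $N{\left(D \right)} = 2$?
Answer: $-122472$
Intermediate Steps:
$x{\left(y \right)} = \left(1 + y\right) \left(2 + y\right)$ ($x{\left(y \right)} = \left(y + 2\right) \left(y + \frac{y + y}{y + y}\right) = \left(2 + y\right) \left(y + \frac{2 y}{2 y}\right) = \left(2 + y\right) \left(y + 2 y \frac{1}{2 y}\right) = \left(2 + y\right) \left(y + 1\right) = \left(2 + y\right) \left(1 + y\right) = \left(1 + y\right) \left(2 + y\right)$)
$\left(-54\right) 6 \left(Z + x{\left(9 \right)}\right) = \left(-54\right) 6 \left(268 + \left(2 + 9^{2} + 3 \cdot 9\right)\right) = - 324 \left(268 + \left(2 + 81 + 27\right)\right) = - 324 \left(268 + 110\right) = \left(-324\right) 378 = -122472$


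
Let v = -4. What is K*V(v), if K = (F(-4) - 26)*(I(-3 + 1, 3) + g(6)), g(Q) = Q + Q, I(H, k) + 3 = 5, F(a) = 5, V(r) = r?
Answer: 1176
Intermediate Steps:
I(H, k) = 2 (I(H, k) = -3 + 5 = 2)
g(Q) = 2*Q
K = -294 (K = (5 - 26)*(2 + 2*6) = -21*(2 + 12) = -21*14 = -294)
K*V(v) = -294*(-4) = 1176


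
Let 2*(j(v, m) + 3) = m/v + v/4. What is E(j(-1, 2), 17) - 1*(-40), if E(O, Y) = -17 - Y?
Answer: 6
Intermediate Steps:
j(v, m) = -3 + v/8 + m/(2*v) (j(v, m) = -3 + (m/v + v/4)/2 = -3 + (v/4 + m/v)/2 = -3 + (v/8 + m/(2*v)) = -3 + v/8 + m/(2*v))
E(j(-1, 2), 17) - 1*(-40) = (-17 - 1*17) - 1*(-40) = (-17 - 17) + 40 = -34 + 40 = 6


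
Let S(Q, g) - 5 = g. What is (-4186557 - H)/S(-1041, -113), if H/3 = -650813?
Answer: 372353/18 ≈ 20686.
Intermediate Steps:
H = -1952439 (H = 3*(-650813) = -1952439)
S(Q, g) = 5 + g
(-4186557 - H)/S(-1041, -113) = (-4186557 - 1*(-1952439))/(5 - 113) = (-4186557 + 1952439)/(-108) = -2234118*(-1/108) = 372353/18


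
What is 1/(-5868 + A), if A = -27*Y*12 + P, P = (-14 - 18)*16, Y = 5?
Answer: -1/8000 ≈ -0.00012500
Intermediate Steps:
P = -512 (P = -32*16 = -512)
A = -2132 (A = -135*12 - 512 = -27*60 - 512 = -1620 - 512 = -2132)
1/(-5868 + A) = 1/(-5868 - 2132) = 1/(-8000) = -1/8000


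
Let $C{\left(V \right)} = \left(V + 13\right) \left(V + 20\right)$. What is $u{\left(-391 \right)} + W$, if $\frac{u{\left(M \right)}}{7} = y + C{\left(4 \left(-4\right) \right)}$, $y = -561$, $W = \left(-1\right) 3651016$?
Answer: $-3655027$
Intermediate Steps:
$W = -3651016$
$C{\left(V \right)} = \left(13 + V\right) \left(20 + V\right)$
$u{\left(M \right)} = -4011$ ($u{\left(M \right)} = 7 \left(-561 + \left(260 + \left(4 \left(-4\right)\right)^{2} + 33 \cdot 4 \left(-4\right)\right)\right) = 7 \left(-561 + \left(260 + \left(-16\right)^{2} + 33 \left(-16\right)\right)\right) = 7 \left(-561 + \left(260 + 256 - 528\right)\right) = 7 \left(-561 - 12\right) = 7 \left(-573\right) = -4011$)
$u{\left(-391 \right)} + W = -4011 - 3651016 = -3655027$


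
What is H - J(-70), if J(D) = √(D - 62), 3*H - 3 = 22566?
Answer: 7523 - 2*I*√33 ≈ 7523.0 - 11.489*I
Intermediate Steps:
H = 7523 (H = 1 + (⅓)*22566 = 1 + 7522 = 7523)
J(D) = √(-62 + D)
H - J(-70) = 7523 - √(-62 - 70) = 7523 - √(-132) = 7523 - 2*I*√33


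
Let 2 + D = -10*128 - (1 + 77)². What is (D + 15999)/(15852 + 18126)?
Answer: 8633/33978 ≈ 0.25408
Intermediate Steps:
D = -7366 (D = -2 + (-10*128 - (1 + 77)²) = -2 + (-1280 - 1*78²) = -2 + (-1280 - 1*6084) = -2 + (-1280 - 6084) = -2 - 7364 = -7366)
(D + 15999)/(15852 + 18126) = (-7366 + 15999)/(15852 + 18126) = 8633/33978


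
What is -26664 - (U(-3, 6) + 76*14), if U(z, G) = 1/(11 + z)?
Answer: -221825/8 ≈ -27728.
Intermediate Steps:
-26664 - (U(-3, 6) + 76*14) = -26664 - (1/(11 - 3) + 76*14) = -26664 - (1/8 + 1064) = -26664 - (⅛ + 1064) = -26664 - 1*8513/8 = -26664 - 8513/8 = -221825/8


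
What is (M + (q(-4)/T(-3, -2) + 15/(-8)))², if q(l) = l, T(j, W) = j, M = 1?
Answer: 121/576 ≈ 0.21007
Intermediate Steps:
(M + (q(-4)/T(-3, -2) + 15/(-8)))² = (1 + (-4/(-3) + 15/(-8)))² = (1 + (-4*(-⅓) + 15*(-⅛)))² = (1 + (4/3 - 15/8))² = (1 - 13/24)² = (11/24)² = 121/576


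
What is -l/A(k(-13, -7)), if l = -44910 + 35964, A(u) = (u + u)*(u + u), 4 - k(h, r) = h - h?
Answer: 4473/32 ≈ 139.78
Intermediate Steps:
k(h, r) = 4 (k(h, r) = 4 - (h - h) = 4 - 1*0 = 4 + 0 = 4)
A(u) = 4*u**2 (A(u) = (2*u)*(2*u) = 4*u**2)
l = -8946
-l/A(k(-13, -7)) = -(-8946)/(4*4**2) = -(-8946)/(4*16) = -(-8946)/64 = -1*(-4473/32) = 4473/32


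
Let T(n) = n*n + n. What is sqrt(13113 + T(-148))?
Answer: sqrt(34869) ≈ 186.73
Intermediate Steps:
T(n) = n + n**2 (T(n) = n**2 + n = n + n**2)
sqrt(13113 + T(-148)) = sqrt(13113 - 148*(1 - 148)) = sqrt(13113 - 148*(-147)) = sqrt(13113 + 21756) = sqrt(34869)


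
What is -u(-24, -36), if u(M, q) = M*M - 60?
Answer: -516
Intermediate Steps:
u(M, q) = -60 + M² (u(M, q) = M² - 60 = -60 + M²)
-u(-24, -36) = -(-60 + (-24)²) = -(-60 + 576) = -1*516 = -516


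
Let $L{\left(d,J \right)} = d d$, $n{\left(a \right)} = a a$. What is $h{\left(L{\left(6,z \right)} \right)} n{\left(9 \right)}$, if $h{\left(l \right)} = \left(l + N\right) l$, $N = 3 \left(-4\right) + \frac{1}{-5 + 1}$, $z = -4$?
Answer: $69255$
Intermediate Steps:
$n{\left(a \right)} = a^{2}$
$N = - \frac{49}{4}$ ($N = -12 + \frac{1}{-4} = -12 - \frac{1}{4} = - \frac{49}{4} \approx -12.25$)
$L{\left(d,J \right)} = d^{2}$
$h{\left(l \right)} = l \left(- \frac{49}{4} + l\right)$ ($h{\left(l \right)} = \left(l - \frac{49}{4}\right) l = \left(- \frac{49}{4} + l\right) l = l \left(- \frac{49}{4} + l\right)$)
$h{\left(L{\left(6,z \right)} \right)} n{\left(9 \right)} = \frac{6^{2} \left(-49 + 4 \cdot 6^{2}\right)}{4} \cdot 9^{2} = \frac{1}{4} \cdot 36 \left(-49 + 4 \cdot 36\right) 81 = \frac{1}{4} \cdot 36 \left(-49 + 144\right) 81 = \frac{1}{4} \cdot 36 \cdot 95 \cdot 81 = 855 \cdot 81 = 69255$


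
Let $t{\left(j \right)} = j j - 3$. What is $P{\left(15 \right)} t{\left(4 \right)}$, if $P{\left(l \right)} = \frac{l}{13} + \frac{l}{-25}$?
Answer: $\frac{36}{5} \approx 7.2$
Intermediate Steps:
$P{\left(l \right)} = \frac{12 l}{325}$ ($P{\left(l \right)} = l \frac{1}{13} + l \left(- \frac{1}{25}\right) = \frac{l}{13} - \frac{l}{25} = \frac{12 l}{325}$)
$t{\left(j \right)} = -3 + j^{2}$ ($t{\left(j \right)} = j^{2} - 3 = -3 + j^{2}$)
$P{\left(15 \right)} t{\left(4 \right)} = \frac{12}{325} \cdot 15 \left(-3 + 4^{2}\right) = \frac{36 \left(-3 + 16\right)}{65} = \frac{36}{65} \cdot 13 = \frac{36}{5}$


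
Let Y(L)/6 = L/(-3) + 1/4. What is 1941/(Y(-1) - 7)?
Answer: -3882/7 ≈ -554.57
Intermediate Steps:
Y(L) = 3/2 - 2*L (Y(L) = 6*(L/(-3) + 1/4) = 6*(L*(-1/3) + 1*(1/4)) = 6*(-L/3 + 1/4) = 6*(1/4 - L/3) = 3/2 - 2*L)
1941/(Y(-1) - 7) = 1941/((3/2 - 2*(-1)) - 7) = 1941/((3/2 + 2) - 7) = 1941/(7/2 - 7) = 1941/(-7/2) = 1941*(-2/7) = -3882/7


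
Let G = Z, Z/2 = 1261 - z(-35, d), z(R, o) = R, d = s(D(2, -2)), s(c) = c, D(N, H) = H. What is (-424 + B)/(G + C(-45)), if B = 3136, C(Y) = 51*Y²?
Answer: 904/35289 ≈ 0.025617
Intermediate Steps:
d = -2
Z = 2592 (Z = 2*(1261 - 1*(-35)) = 2*(1261 + 35) = 2*1296 = 2592)
G = 2592
(-424 + B)/(G + C(-45)) = (-424 + 3136)/(2592 + 51*(-45)²) = 2712/(2592 + 51*2025) = 2712/(2592 + 103275) = 2712/105867 = 2712*(1/105867) = 904/35289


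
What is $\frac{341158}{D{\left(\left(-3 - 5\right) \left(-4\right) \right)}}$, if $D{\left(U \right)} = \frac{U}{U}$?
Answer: $341158$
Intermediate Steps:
$D{\left(U \right)} = 1$
$\frac{341158}{D{\left(\left(-3 - 5\right) \left(-4\right) \right)}} = \frac{341158}{1} = 341158 \cdot 1 = 341158$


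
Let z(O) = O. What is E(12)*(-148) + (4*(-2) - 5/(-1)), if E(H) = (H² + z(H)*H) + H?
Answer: -44403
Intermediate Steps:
E(H) = H + 2*H² (E(H) = (H² + H*H) + H = (H² + H²) + H = 2*H² + H = H + 2*H²)
E(12)*(-148) + (4*(-2) - 5/(-1)) = (12*(1 + 2*12))*(-148) + (4*(-2) - 5/(-1)) = (12*(1 + 24))*(-148) + (-8 - 5*(-1)) = (12*25)*(-148) + (-8 + 5) = 300*(-148) - 3 = -44400 - 3 = -44403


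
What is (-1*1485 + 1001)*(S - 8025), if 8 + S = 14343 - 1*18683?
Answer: 5988532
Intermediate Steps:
S = -4348 (S = -8 + (14343 - 1*18683) = -8 + (14343 - 18683) = -8 - 4340 = -4348)
(-1*1485 + 1001)*(S - 8025) = (-1*1485 + 1001)*(-4348 - 8025) = (-1485 + 1001)*(-12373) = -484*(-12373) = 5988532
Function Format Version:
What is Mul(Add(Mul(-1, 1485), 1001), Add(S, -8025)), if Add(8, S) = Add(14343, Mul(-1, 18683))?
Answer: 5988532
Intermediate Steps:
S = -4348 (S = Add(-8, Add(14343, Mul(-1, 18683))) = Add(-8, Add(14343, -18683)) = Add(-8, -4340) = -4348)
Mul(Add(Mul(-1, 1485), 1001), Add(S, -8025)) = Mul(Add(Mul(-1, 1485), 1001), Add(-4348, -8025)) = Mul(Add(-1485, 1001), -12373) = Mul(-484, -12373) = 5988532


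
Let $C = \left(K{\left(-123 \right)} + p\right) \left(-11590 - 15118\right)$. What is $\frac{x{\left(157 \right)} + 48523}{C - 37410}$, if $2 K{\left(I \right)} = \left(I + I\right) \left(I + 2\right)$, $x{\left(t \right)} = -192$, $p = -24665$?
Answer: $\frac{48331}{261220246} \approx 0.00018502$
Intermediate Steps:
$K{\left(I \right)} = I \left(2 + I\right)$ ($K{\left(I \right)} = \frac{\left(I + I\right) \left(I + 2\right)}{2} = \frac{2 I \left(2 + I\right)}{2} = I \left(2 + I\right)$)
$C = 261257656$ ($C = \left(- 123 \left(2 - 123\right) - 24665\right) \left(-11590 - 15118\right) = \left(\left(-123\right) \left(-121\right) - 24665\right) \left(-26708\right) = \left(14883 - 24665\right) \left(-26708\right) = \left(-9782\right) \left(-26708\right) = 261257656$)
$\frac{x{\left(157 \right)} + 48523}{C - 37410} = \frac{-192 + 48523}{261257656 - 37410} = \frac{48331}{261220246}$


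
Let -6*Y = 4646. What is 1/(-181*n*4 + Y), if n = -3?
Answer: 3/4193 ≈ 0.00071548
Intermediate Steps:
Y = -2323/3 (Y = -⅙*4646 = -2323/3 ≈ -774.33)
1/(-181*n*4 + Y) = 1/(-(-543)*4 - 2323/3) = 1/(-181*(-12) - 2323/3) = 1/(2172 - 2323/3) = 1/(4193/3) = 3/4193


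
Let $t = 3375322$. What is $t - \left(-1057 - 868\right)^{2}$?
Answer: $-330303$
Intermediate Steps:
$t - \left(-1057 - 868\right)^{2} = 3375322 - \left(-1057 - 868\right)^{2} = 3375322 - \left(-1925\right)^{2} = 3375322 - 3705625 = -330303$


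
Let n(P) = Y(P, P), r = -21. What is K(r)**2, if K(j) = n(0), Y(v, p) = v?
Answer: 0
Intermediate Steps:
n(P) = P
K(j) = 0
K(r)**2 = 0**2 = 0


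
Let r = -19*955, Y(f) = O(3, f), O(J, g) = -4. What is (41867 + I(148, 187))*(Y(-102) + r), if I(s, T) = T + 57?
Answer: -764272539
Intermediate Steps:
I(s, T) = 57 + T
Y(f) = -4
r = -18145
(41867 + I(148, 187))*(Y(-102) + r) = (41867 + (57 + 187))*(-4 - 18145) = (41867 + 244)*(-18149) = 42111*(-18149) = -764272539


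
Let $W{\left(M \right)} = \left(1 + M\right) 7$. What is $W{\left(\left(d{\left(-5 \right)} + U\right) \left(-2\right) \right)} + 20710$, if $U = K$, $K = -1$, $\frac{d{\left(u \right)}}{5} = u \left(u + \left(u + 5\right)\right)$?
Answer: $18981$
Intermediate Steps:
$d{\left(u \right)} = 5 u \left(5 + 2 u\right)$ ($d{\left(u \right)} = 5 u \left(u + \left(u + 5\right)\right) = 5 u \left(u + \left(5 + u\right)\right) = 5 u \left(5 + 2 u\right)$)
$U = -1$
$W{\left(M \right)} = 7 + 7 M$
$W{\left(\left(d{\left(-5 \right)} + U\right) \left(-2\right) \right)} + 20710 = \left(7 + 7 \left(5 \left(-5\right) \left(5 + 2 \left(-5\right)\right) - 1\right) \left(-2\right)\right) + 20710 = \left(7 + 7 \left(5 \left(-5\right) \left(5 - 10\right) - 1\right) \left(-2\right)\right) + 20710 = \left(7 + 7 \left(5 \left(-5\right) \left(-5\right) - 1\right) \left(-2\right)\right) + 20710 = \left(7 + 7 \left(125 - 1\right) \left(-2\right)\right) + 20710 = \left(7 + 7 \cdot 124 \left(-2\right)\right) + 20710 = \left(7 + 7 \left(-248\right)\right) + 20710 = \left(7 - 1736\right) + 20710 = -1729 + 20710 = 18981$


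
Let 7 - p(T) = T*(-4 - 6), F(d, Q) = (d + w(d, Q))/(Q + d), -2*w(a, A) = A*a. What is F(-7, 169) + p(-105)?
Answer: -336763/324 ≈ -1039.4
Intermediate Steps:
w(a, A) = -A*a/2
F(d, Q) = (d - Q*d/2)/(Q + d)
p(T) = 7 + 10*T (p(T) = 7 - T*(-4 - 6) = 7 - T*(-10) = 7 - (-10)*T = 7 + 10*T)
F(-7, 169) + p(-105) = (½)*(-7)*(2 - 1*169)/(169 - 7) + (7 + 10*(-105)) = (½)*(-7)*(2 - 169)/162 + (7 - 1050) = (½)*(-7)*(1/162)*(-167) - 1043 = 1169/324 - 1043 = -336763/324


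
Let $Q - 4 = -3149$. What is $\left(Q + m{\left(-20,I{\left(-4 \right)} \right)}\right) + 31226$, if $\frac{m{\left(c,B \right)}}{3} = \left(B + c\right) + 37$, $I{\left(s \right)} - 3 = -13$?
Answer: $28102$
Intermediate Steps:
$Q = -3145$ ($Q = 4 - 3149 = -3145$)
$I{\left(s \right)} = -10$ ($I{\left(s \right)} = 3 - 13 = -10$)
$m{\left(c,B \right)} = 111 + 3 B + 3 c$ ($m{\left(c,B \right)} = 3 \left(\left(B + c\right) + 37\right) = 3 \left(37 + B + c\right) = 111 + 3 B + 3 c$)
$\left(Q + m{\left(-20,I{\left(-4 \right)} \right)}\right) + 31226 = \left(-3145 + \left(111 + 3 \left(-10\right) + 3 \left(-20\right)\right)\right) + 31226 = \left(-3145 - -21\right) + 31226 = \left(-3145 + 21\right) + 31226 = -3124 + 31226 = 28102$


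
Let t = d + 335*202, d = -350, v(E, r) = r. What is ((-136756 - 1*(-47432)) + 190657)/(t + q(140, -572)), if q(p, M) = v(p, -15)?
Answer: 101333/67305 ≈ 1.5056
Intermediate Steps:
q(p, M) = -15
t = 67320 (t = -350 + 335*202 = -350 + 67670 = 67320)
((-136756 - 1*(-47432)) + 190657)/(t + q(140, -572)) = ((-136756 - 1*(-47432)) + 190657)/(67320 - 15) = ((-136756 + 47432) + 190657)/67305 = (-89324 + 190657)*(1/67305) = 101333*(1/67305) = 101333/67305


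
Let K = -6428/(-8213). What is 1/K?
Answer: 8213/6428 ≈ 1.2777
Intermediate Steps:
K = 6428/8213 (K = -6428*(-1/8213) = 6428/8213 ≈ 0.78266)
1/K = 1/(6428/8213) = 8213/6428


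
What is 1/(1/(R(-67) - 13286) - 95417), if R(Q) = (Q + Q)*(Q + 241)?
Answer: -36602/3492453035 ≈ -1.0480e-5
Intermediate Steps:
R(Q) = 2*Q*(241 + Q) (R(Q) = (2*Q)*(241 + Q) = 2*Q*(241 + Q))
1/(1/(R(-67) - 13286) - 95417) = 1/(1/(2*(-67)*(241 - 67) - 13286) - 95417) = 1/(1/(2*(-67)*174 - 13286) - 95417) = 1/(1/(-23316 - 13286) - 95417) = 1/(1/(-36602) - 95417) = 1/(-1/36602 - 95417) = 1/(-3492453035/36602) = -36602/3492453035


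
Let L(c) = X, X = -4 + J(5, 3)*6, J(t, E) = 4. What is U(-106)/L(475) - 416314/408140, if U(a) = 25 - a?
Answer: 2257003/408140 ≈ 5.5300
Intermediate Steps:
X = 20 (X = -4 + 4*6 = -4 + 24 = 20)
L(c) = 20
U(-106)/L(475) - 416314/408140 = (25 - 1*(-106))/20 - 416314/408140 = (25 + 106)*(1/20) - 416314*1/408140 = 131*(1/20) - 208157/204070 = 131/20 - 208157/204070 = 2257003/408140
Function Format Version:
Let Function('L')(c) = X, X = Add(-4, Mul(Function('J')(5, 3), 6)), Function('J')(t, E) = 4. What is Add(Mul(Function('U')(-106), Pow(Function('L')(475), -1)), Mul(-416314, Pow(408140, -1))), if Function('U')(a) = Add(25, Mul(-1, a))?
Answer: Rational(2257003, 408140) ≈ 5.5300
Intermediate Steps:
X = 20 (X = Add(-4, Mul(4, 6)) = Add(-4, 24) = 20)
Function('L')(c) = 20
Add(Mul(Function('U')(-106), Pow(Function('L')(475), -1)), Mul(-416314, Pow(408140, -1))) = Add(Mul(Add(25, Mul(-1, -106)), Pow(20, -1)), Mul(-416314, Pow(408140, -1))) = Add(Mul(Add(25, 106), Rational(1, 20)), Mul(-416314, Rational(1, 408140))) = Add(Mul(131, Rational(1, 20)), Rational(-208157, 204070)) = Add(Rational(131, 20), Rational(-208157, 204070)) = Rational(2257003, 408140)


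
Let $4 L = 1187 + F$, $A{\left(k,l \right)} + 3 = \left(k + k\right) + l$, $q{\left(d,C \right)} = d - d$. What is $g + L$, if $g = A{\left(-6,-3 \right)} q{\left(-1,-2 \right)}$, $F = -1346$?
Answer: $- \frac{159}{4} \approx -39.75$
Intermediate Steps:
$q{\left(d,C \right)} = 0$
$A{\left(k,l \right)} = -3 + l + 2 k$ ($A{\left(k,l \right)} = -3 + \left(\left(k + k\right) + l\right) = -3 + \left(2 k + l\right) = -3 + \left(l + 2 k\right) = -3 + l + 2 k$)
$L = - \frac{159}{4}$ ($L = \frac{1187 - 1346}{4} = \frac{1}{4} \left(-159\right) = - \frac{159}{4} \approx -39.75$)
$g = 0$ ($g = \left(-3 - 3 + 2 \left(-6\right)\right) 0 = \left(-3 - 3 - 12\right) 0 = \left(-18\right) 0 = 0$)
$g + L = 0 - \frac{159}{4} = - \frac{159}{4}$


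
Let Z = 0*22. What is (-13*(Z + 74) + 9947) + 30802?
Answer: 39787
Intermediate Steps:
Z = 0
(-13*(Z + 74) + 9947) + 30802 = (-13*(0 + 74) + 9947) + 30802 = (-13*74 + 9947) + 30802 = (-962 + 9947) + 30802 = 8985 + 30802 = 39787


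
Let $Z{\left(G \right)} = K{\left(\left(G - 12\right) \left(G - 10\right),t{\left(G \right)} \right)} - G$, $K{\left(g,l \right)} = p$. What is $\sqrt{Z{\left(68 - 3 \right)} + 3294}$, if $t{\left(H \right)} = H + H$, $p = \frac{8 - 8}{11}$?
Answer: $\sqrt{3229} \approx 56.824$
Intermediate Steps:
$p = 0$ ($p = \left(8 - 8\right) \frac{1}{11} = 0 \cdot \frac{1}{11} = 0$)
$t{\left(H \right)} = 2 H$
$K{\left(g,l \right)} = 0$
$Z{\left(G \right)} = - G$ ($Z{\left(G \right)} = 0 - G = - G$)
$\sqrt{Z{\left(68 - 3 \right)} + 3294} = \sqrt{- (68 - 3) + 3294} = \sqrt{\left(-1\right) 65 + 3294} = \sqrt{-65 + 3294} = \sqrt{3229}$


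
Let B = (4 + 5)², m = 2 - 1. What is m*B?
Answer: 81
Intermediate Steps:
m = 1
B = 81 (B = 9² = 81)
m*B = 1*81 = 81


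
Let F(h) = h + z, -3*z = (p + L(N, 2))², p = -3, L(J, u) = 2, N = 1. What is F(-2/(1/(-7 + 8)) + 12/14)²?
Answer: 961/441 ≈ 2.1791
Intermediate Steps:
z = -⅓ (z = -(-3 + 2)²/3 = -⅓*(-1)² = -⅓*1 = -⅓ ≈ -0.33333)
F(h) = -⅓ + h (F(h) = h - ⅓ = -⅓ + h)
F(-2/(1/(-7 + 8)) + 12/14)² = (-⅓ + (-2/(1/(-7 + 8)) + 12/14))² = (-⅓ + (-2/(1/1) + 12*(1/14)))² = (-⅓ + (-2/1 + 6/7))² = (-⅓ + (-2*1 + 6/7))² = (-⅓ + (-2 + 6/7))² = (-⅓ - 8/7)² = (-31/21)² = 961/441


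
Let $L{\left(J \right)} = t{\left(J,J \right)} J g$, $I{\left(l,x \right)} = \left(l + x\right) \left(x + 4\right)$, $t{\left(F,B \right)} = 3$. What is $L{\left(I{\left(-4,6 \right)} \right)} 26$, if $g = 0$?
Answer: $0$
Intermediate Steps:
$I{\left(l,x \right)} = \left(4 + x\right) \left(l + x\right)$ ($I{\left(l,x \right)} = \left(l + x\right) \left(4 + x\right) = \left(4 + x\right) \left(l + x\right)$)
$L{\left(J \right)} = 0$ ($L{\left(J \right)} = 3 J 0 = 0$)
$L{\left(I{\left(-4,6 \right)} \right)} 26 = 0 \cdot 26 = 0$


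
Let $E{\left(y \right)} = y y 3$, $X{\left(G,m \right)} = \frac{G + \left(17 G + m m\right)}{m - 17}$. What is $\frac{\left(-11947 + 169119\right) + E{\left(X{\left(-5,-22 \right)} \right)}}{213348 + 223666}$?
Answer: $\frac{39920720}{110783049} \approx 0.36035$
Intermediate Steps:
$X{\left(G,m \right)} = \frac{m^{2} + 18 G}{-17 + m}$ ($X{\left(G,m \right)} = \frac{G + \left(17 G + m^{2}\right)}{-17 + m} = \frac{G + \left(m^{2} + 17 G\right)}{-17 + m} = \frac{m^{2} + 18 G}{-17 + m}$)
$E{\left(y \right)} = 3 y^{2}$ ($E{\left(y \right)} = y^{2} \cdot 3 = 3 y^{2}$)
$\frac{\left(-11947 + 169119\right) + E{\left(X{\left(-5,-22 \right)} \right)}}{213348 + 223666} = \frac{\left(-11947 + 169119\right) + 3 \left(\frac{\left(-22\right)^{2} + 18 \left(-5\right)}{-17 - 22}\right)^{2}}{213348 + 223666} = \frac{157172 + 3 \left(\frac{484 - 90}{-39}\right)^{2}}{437014} = \left(157172 + 3 \left(\left(- \frac{1}{39}\right) 394\right)^{2}\right) \frac{1}{437014} = \left(157172 + 3 \left(- \frac{394}{39}\right)^{2}\right) \frac{1}{437014} = \left(157172 + 3 \cdot \frac{155236}{1521}\right) \frac{1}{437014} = \left(157172 + \frac{155236}{507}\right) \frac{1}{437014} = \frac{79841440}{507} \cdot \frac{1}{437014} = \frac{39920720}{110783049}$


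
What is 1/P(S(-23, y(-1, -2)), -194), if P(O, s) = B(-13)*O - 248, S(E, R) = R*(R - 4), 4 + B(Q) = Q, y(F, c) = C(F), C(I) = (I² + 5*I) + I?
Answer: -1/1013 ≈ -0.00098717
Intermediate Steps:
C(I) = I² + 6*I
y(F, c) = F*(6 + F)
B(Q) = -4 + Q
S(E, R) = R*(-4 + R)
P(O, s) = -248 - 17*O (P(O, s) = (-4 - 13)*O - 248 = -17*O - 248 = -248 - 17*O)
1/P(S(-23, y(-1, -2)), -194) = 1/(-248 - 17*(-(6 - 1))*(-4 - (6 - 1))) = 1/(-248 - 17*(-1*5)*(-4 - 1*5)) = 1/(-248 - (-85)*(-4 - 5)) = 1/(-248 - (-85)*(-9)) = 1/(-248 - 17*45) = 1/(-248 - 765) = 1/(-1013) = -1/1013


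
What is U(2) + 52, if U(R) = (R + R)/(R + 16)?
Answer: 470/9 ≈ 52.222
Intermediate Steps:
U(R) = 2*R/(16 + R) (U(R) = (2*R)/(16 + R) = 2*R/(16 + R))
U(2) + 52 = 2*2/(16 + 2) + 52 = 2*2/18 + 52 = 2*2*(1/18) + 52 = 2/9 + 52 = 470/9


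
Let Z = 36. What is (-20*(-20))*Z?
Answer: 14400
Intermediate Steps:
(-20*(-20))*Z = -20*(-20)*36 = 400*36 = 14400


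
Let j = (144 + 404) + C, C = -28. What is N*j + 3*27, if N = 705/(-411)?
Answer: -111103/137 ≈ -810.97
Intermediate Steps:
N = -235/137 (N = 705*(-1/411) = -235/137 ≈ -1.7153)
j = 520 (j = (144 + 404) - 28 = 548 - 28 = 520)
N*j + 3*27 = -235/137*520 + 3*27 = -122200/137 + 81 = -111103/137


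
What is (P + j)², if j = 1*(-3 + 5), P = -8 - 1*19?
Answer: 625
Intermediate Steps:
P = -27 (P = -8 - 19 = -27)
j = 2 (j = 1*2 = 2)
(P + j)² = (-27 + 2)² = (-25)² = 625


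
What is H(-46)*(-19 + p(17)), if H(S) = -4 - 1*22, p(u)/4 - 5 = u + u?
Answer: -3562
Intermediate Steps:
p(u) = 20 + 8*u (p(u) = 20 + 4*(u + u) = 20 + 4*(2*u) = 20 + 8*u)
H(S) = -26 (H(S) = -4 - 22 = -26)
H(-46)*(-19 + p(17)) = -26*(-19 + (20 + 8*17)) = -26*(-19 + (20 + 136)) = -26*(-19 + 156) = -26*137 = -3562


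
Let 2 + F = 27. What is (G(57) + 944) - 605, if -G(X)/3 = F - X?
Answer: 435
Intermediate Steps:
F = 25 (F = -2 + 27 = 25)
G(X) = -75 + 3*X (G(X) = -3*(25 - X) = -75 + 3*X)
(G(57) + 944) - 605 = ((-75 + 3*57) + 944) - 605 = ((-75 + 171) + 944) - 605 = (96 + 944) - 605 = 1040 - 605 = 435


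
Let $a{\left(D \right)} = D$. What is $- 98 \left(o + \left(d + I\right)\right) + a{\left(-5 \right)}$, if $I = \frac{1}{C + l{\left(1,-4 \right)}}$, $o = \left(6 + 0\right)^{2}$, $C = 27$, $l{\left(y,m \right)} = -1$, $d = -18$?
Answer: $- \frac{23046}{13} \approx -1772.8$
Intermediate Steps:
$o = 36$ ($o = 6^{2} = 36$)
$I = \frac{1}{26}$ ($I = \frac{1}{27 - 1} = \frac{1}{26} \approx 0.038462$)
$- 98 \left(o + \left(d + I\right)\right) + a{\left(-5 \right)} = - 98 \left(36 + \left(-18 + \frac{1}{26}\right)\right) - 5 = - 98 \left(36 - \frac{467}{26}\right) - 5 = \left(-98\right) \frac{469}{26} - 5 = - \frac{22981}{13} - 5 = - \frac{23046}{13}$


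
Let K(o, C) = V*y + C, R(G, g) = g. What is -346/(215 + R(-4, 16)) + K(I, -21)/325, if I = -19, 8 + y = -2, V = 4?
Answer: -126541/75075 ≈ -1.6855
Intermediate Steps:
y = -10 (y = -8 - 2 = -10)
K(o, C) = -40 + C (K(o, C) = 4*(-10) + C = -40 + C)
-346/(215 + R(-4, 16)) + K(I, -21)/325 = -346/(215 + 16) + (-40 - 21)/325 = -346/231 - 61*1/325 = -346*1/231 - 61/325 = -346/231 - 61/325 = -126541/75075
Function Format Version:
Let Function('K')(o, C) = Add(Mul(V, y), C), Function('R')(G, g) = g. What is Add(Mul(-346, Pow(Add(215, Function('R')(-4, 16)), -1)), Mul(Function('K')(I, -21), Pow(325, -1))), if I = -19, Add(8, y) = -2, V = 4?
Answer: Rational(-126541, 75075) ≈ -1.6855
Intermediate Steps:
y = -10 (y = Add(-8, -2) = -10)
Function('K')(o, C) = Add(-40, C) (Function('K')(o, C) = Add(Mul(4, -10), C) = Add(-40, C))
Add(Mul(-346, Pow(Add(215, Function('R')(-4, 16)), -1)), Mul(Function('K')(I, -21), Pow(325, -1))) = Add(Mul(-346, Pow(Add(215, 16), -1)), Mul(Add(-40, -21), Pow(325, -1))) = Add(Mul(-346, Pow(231, -1)), Mul(-61, Rational(1, 325))) = Add(Mul(-346, Rational(1, 231)), Rational(-61, 325)) = Add(Rational(-346, 231), Rational(-61, 325)) = Rational(-126541, 75075)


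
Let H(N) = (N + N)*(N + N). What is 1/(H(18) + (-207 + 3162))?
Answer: 1/4251 ≈ 0.00023524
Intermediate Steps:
H(N) = 4*N² (H(N) = (2*N)*(2*N) = 4*N²)
1/(H(18) + (-207 + 3162)) = 1/(4*18² + (-207 + 3162)) = 1/(4*324 + 2955) = 1/(1296 + 2955) = 1/4251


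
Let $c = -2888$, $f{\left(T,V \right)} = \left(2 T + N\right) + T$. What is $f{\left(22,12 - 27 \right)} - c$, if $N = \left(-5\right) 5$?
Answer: $2929$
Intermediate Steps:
$N = -25$
$f{\left(T,V \right)} = -25 + 3 T$ ($f{\left(T,V \right)} = \left(2 T - 25\right) + T = \left(-25 + 2 T\right) + T = -25 + 3 T$)
$f{\left(22,12 - 27 \right)} - c = \left(-25 + 3 \cdot 22\right) - -2888 = \left(-25 + 66\right) + 2888 = 41 + 2888 = 2929$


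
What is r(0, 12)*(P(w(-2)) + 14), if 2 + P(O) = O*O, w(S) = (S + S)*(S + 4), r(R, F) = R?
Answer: 0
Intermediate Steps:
w(S) = 2*S*(4 + S) (w(S) = (2*S)*(4 + S) = 2*S*(4 + S))
P(O) = -2 + O² (P(O) = -2 + O*O = -2 + O²)
r(0, 12)*(P(w(-2)) + 14) = 0*((-2 + (2*(-2)*(4 - 2))²) + 14) = 0*((-2 + (2*(-2)*2)²) + 14) = 0*((-2 + (-8)²) + 14) = 0*((-2 + 64) + 14) = 0*(62 + 14) = 0*76 = 0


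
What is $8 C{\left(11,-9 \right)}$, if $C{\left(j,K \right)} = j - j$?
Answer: $0$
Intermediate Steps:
$C{\left(j,K \right)} = 0$
$8 C{\left(11,-9 \right)} = 8 \cdot 0 = 0$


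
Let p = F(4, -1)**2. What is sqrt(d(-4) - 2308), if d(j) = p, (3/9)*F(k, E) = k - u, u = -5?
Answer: I*sqrt(1579) ≈ 39.737*I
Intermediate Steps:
F(k, E) = 15 + 3*k (F(k, E) = 3*(k - 1*(-5)) = 3*(k + 5) = 3*(5 + k) = 15 + 3*k)
p = 729 (p = (15 + 3*4)**2 = (15 + 12)**2 = 27**2 = 729)
d(j) = 729
sqrt(d(-4) - 2308) = sqrt(729 - 2308) = sqrt(-1579) = I*sqrt(1579)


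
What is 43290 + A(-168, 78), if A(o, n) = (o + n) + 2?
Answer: 43202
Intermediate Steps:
A(o, n) = 2 + n + o (A(o, n) = (n + o) + 2 = 2 + n + o)
43290 + A(-168, 78) = 43290 + (2 + 78 - 168) = 43290 - 88 = 43202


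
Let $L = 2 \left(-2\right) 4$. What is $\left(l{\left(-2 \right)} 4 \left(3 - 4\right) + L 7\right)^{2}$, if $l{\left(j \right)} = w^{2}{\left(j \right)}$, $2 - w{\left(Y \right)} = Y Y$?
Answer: $16384$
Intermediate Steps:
$w{\left(Y \right)} = 2 - Y^{2}$ ($w{\left(Y \right)} = 2 - Y Y = 2 - Y^{2}$)
$L = -16$ ($L = \left(-4\right) 4 = -16$)
$l{\left(j \right)} = \left(2 - j^{2}\right)^{2}$
$\left(l{\left(-2 \right)} 4 \left(3 - 4\right) + L 7\right)^{2} = \left(\left(-2 + \left(-2\right)^{2}\right)^{2} \cdot 4 \left(3 - 4\right) - 112\right)^{2} = \left(\left(-2 + 4\right)^{2} \cdot 4 \left(-1\right) - 112\right)^{2} = \left(2^{2} \left(-4\right) - 112\right)^{2} = \left(4 \left(-4\right) - 112\right)^{2} = \left(-16 - 112\right)^{2} = \left(-128\right)^{2} = 16384$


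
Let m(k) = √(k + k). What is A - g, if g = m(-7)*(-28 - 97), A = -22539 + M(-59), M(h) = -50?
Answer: -22589 + 125*I*√14 ≈ -22589.0 + 467.71*I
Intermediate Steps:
m(k) = √2*√k (m(k) = √(2*k) = √2*√k)
A = -22589 (A = -22539 - 50 = -22589)
g = -125*I*√14 (g = (√2*√(-7))*(-28 - 97) = (√2*(I*√7))*(-125) = (I*√14)*(-125) = -125*I*√14 ≈ -467.71*I)
A - g = -22589 - (-125)*I*√14 = -22589 + 125*I*√14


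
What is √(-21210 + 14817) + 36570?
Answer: 36570 + I*√6393 ≈ 36570.0 + 79.956*I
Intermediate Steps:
√(-21210 + 14817) + 36570 = √(-6393) + 36570 = I*√6393 + 36570 = 36570 + I*√6393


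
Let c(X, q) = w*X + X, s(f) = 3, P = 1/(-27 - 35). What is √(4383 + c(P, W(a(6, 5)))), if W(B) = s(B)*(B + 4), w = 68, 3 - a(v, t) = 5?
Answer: √16843974/62 ≈ 66.196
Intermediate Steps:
P = -1/62 (P = 1/(-62) = -1/62 ≈ -0.016129)
a(v, t) = -2 (a(v, t) = 3 - 1*5 = 3 - 5 = -2)
W(B) = 12 + 3*B (W(B) = 3*(B + 4) = 3*(4 + B) = 12 + 3*B)
c(X, q) = 69*X (c(X, q) = 68*X + X = 69*X)
√(4383 + c(P, W(a(6, 5)))) = √(4383 + 69*(-1/62)) = √(4383 - 69/62) = √(271677/62) = √16843974/62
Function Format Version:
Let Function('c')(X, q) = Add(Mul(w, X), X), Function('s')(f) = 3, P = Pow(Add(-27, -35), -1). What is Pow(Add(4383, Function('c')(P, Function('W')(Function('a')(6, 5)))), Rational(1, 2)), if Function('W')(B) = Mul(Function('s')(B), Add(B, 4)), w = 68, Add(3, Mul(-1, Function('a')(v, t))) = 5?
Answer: Mul(Rational(1, 62), Pow(16843974, Rational(1, 2))) ≈ 66.196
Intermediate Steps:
P = Rational(-1, 62) (P = Pow(-62, -1) = Rational(-1, 62) ≈ -0.016129)
Function('a')(v, t) = -2 (Function('a')(v, t) = Add(3, Mul(-1, 5)) = Add(3, -5) = -2)
Function('W')(B) = Add(12, Mul(3, B)) (Function('W')(B) = Mul(3, Add(B, 4)) = Mul(3, Add(4, B)) = Add(12, Mul(3, B)))
Function('c')(X, q) = Mul(69, X) (Function('c')(X, q) = Add(Mul(68, X), X) = Mul(69, X))
Pow(Add(4383, Function('c')(P, Function('W')(Function('a')(6, 5)))), Rational(1, 2)) = Pow(Add(4383, Mul(69, Rational(-1, 62))), Rational(1, 2)) = Pow(Add(4383, Rational(-69, 62)), Rational(1, 2)) = Pow(Rational(271677, 62), Rational(1, 2)) = Mul(Rational(1, 62), Pow(16843974, Rational(1, 2)))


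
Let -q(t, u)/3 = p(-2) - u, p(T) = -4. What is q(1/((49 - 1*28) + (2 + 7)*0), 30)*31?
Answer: 3162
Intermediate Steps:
q(t, u) = 12 + 3*u (q(t, u) = -3*(-4 - u) = 12 + 3*u)
q(1/((49 - 1*28) + (2 + 7)*0), 30)*31 = (12 + 3*30)*31 = (12 + 90)*31 = 102*31 = 3162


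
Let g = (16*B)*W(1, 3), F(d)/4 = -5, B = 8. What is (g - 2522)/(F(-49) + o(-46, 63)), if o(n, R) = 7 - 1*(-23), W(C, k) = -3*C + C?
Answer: -1389/5 ≈ -277.80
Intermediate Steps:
F(d) = -20 (F(d) = 4*(-5) = -20)
W(C, k) = -2*C
o(n, R) = 30 (o(n, R) = 7 + 23 = 30)
g = -256 (g = (16*8)*(-2*1) = 128*(-2) = -256)
(g - 2522)/(F(-49) + o(-46, 63)) = (-256 - 2522)/(-20 + 30) = -2778/10 = -2778*⅒ = -1389/5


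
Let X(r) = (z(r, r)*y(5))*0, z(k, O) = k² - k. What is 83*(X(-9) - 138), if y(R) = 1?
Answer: -11454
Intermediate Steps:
X(r) = 0 (X(r) = ((r*(-1 + r))*1)*0 = (r*(-1 + r))*0 = 0)
83*(X(-9) - 138) = 83*(0 - 138) = 83*(-138) = -11454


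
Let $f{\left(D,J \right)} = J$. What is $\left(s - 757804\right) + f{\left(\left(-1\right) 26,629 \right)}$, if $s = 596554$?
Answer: $-160621$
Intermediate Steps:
$\left(s - 757804\right) + f{\left(\left(-1\right) 26,629 \right)} = \left(596554 - 757804\right) + 629 = -161250 + 629 = -160621$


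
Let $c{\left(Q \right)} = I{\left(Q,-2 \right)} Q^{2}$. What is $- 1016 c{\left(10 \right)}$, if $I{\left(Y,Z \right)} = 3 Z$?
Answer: $609600$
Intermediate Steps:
$c{\left(Q \right)} = - 6 Q^{2}$ ($c{\left(Q \right)} = 3 \left(-2\right) Q^{2} = - 6 Q^{2}$)
$- 1016 c{\left(10 \right)} = - 1016 \left(- 6 \cdot 10^{2}\right) = - 1016 \left(\left(-6\right) 100\right) = \left(-1016\right) \left(-600\right) = 609600$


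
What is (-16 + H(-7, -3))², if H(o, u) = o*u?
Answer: 25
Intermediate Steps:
(-16 + H(-7, -3))² = (-16 - 7*(-3))² = (-16 + 21)² = 5² = 25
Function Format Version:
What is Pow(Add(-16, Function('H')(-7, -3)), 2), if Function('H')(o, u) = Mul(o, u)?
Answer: 25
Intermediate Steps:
Pow(Add(-16, Function('H')(-7, -3)), 2) = Pow(Add(-16, Mul(-7, -3)), 2) = Pow(Add(-16, 21), 2) = Pow(5, 2) = 25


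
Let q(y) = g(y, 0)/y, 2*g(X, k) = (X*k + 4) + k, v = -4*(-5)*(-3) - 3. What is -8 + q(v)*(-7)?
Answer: -70/9 ≈ -7.7778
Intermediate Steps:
v = -63 (v = 20*(-3) - 3 = -60 - 3 = -63)
g(X, k) = 2 + k/2 + X*k/2 (g(X, k) = ((X*k + 4) + k)/2 = ((4 + X*k) + k)/2 = (4 + k + X*k)/2 = 2 + k/2 + X*k/2)
q(y) = 2/y (q(y) = (2 + (½)*0 + (½)*y*0)/y = (2 + 0 + 0)/y = 2/y)
-8 + q(v)*(-7) = -8 + (2/(-63))*(-7) = -8 + (2*(-1/63))*(-7) = -8 - 2/63*(-7) = -8 + 2/9 = -70/9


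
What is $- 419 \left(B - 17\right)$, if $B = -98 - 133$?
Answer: $103912$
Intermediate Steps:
$B = -231$
$- 419 \left(B - 17\right) = - 419 \left(-231 - 17\right) = \left(-419\right) \left(-248\right) = 103912$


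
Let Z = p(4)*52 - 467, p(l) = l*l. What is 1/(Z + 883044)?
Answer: 1/883409 ≈ 1.1320e-6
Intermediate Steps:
p(l) = l²
Z = 365 (Z = 4²*52 - 467 = 16*52 - 467 = 832 - 467 = 365)
1/(Z + 883044) = 1/(365 + 883044) = 1/883409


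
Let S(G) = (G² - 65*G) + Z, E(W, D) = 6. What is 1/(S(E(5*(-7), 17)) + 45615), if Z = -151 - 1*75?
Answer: 1/45035 ≈ 2.2205e-5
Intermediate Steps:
Z = -226 (Z = -151 - 75 = -226)
S(G) = -226 + G² - 65*G (S(G) = (G² - 65*G) - 226 = -226 + G² - 65*G)
1/(S(E(5*(-7), 17)) + 45615) = 1/((-226 + 6² - 65*6) + 45615) = 1/((-226 + 36 - 390) + 45615) = 1/(-580 + 45615) = 1/45035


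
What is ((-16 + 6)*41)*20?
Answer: -8200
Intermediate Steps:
((-16 + 6)*41)*20 = -10*41*20 = -410*20 = -8200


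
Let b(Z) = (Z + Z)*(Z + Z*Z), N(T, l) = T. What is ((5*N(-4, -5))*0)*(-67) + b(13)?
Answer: 4732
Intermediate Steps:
b(Z) = 2*Z*(Z + Z**2) (b(Z) = (2*Z)*(Z + Z**2) = 2*Z*(Z + Z**2))
((5*N(-4, -5))*0)*(-67) + b(13) = ((5*(-4))*0)*(-67) + 2*13**2*(1 + 13) = -20*0*(-67) + 2*169*14 = 0*(-67) + 4732 = 0 + 4732 = 4732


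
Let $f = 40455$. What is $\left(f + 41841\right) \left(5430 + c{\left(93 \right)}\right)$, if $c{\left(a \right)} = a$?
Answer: $454520808$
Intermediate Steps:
$\left(f + 41841\right) \left(5430 + c{\left(93 \right)}\right) = \left(40455 + 41841\right) \left(5430 + 93\right) = 82296 \cdot 5523 = 454520808$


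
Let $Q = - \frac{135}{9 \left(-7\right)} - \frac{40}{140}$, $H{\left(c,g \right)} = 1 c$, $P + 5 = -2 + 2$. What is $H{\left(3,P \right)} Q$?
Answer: $\frac{39}{7} \approx 5.5714$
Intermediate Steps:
$P = -5$ ($P = -5 + \left(-2 + 2\right) = -5 + 0 = -5$)
$H{\left(c,g \right)} = c$
$Q = \frac{13}{7}$ ($Q = - \frac{135}{-63} - \frac{2}{7} = \left(-135\right) \left(- \frac{1}{63}\right) - \frac{2}{7} = \frac{15}{7} - \frac{2}{7} = \frac{13}{7} \approx 1.8571$)
$H{\left(3,P \right)} Q = 3 \cdot \frac{13}{7} = \frac{39}{7}$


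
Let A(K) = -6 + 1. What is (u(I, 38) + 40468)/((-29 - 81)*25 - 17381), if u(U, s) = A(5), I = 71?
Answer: -40463/20131 ≈ -2.0100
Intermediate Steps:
A(K) = -5
u(U, s) = -5
(u(I, 38) + 40468)/((-29 - 81)*25 - 17381) = (-5 + 40468)/((-29 - 81)*25 - 17381) = 40463/(-110*25 - 17381) = 40463/(-2750 - 17381) = 40463/(-20131) = 40463*(-1/20131) = -40463/20131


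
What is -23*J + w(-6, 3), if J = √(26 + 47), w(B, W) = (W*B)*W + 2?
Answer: -52 - 23*√73 ≈ -248.51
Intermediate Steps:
w(B, W) = 2 + B*W² (w(B, W) = (B*W)*W + 2 = B*W² + 2 = 2 + B*W²)
J = √73 ≈ 8.5440
-23*J + w(-6, 3) = -23*√73 + (2 - 6*3²) = -23*√73 + (2 - 6*9) = -23*√73 + (2 - 54) = -23*√73 - 52 = -52 - 23*√73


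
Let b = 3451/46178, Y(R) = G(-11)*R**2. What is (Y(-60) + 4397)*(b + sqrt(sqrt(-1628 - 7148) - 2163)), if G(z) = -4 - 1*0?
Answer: -34520353/46178 - 10003*sqrt(-2163 + 2*I*sqrt(2194)) ≈ -10820.0 - 4.6533e+5*I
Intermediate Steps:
G(z) = -4 (G(z) = -4 + 0 = -4)
Y(R) = -4*R**2
b = 3451/46178 (b = 3451*(1/46178) = 3451/46178 ≈ 0.074733)
(Y(-60) + 4397)*(b + sqrt(sqrt(-1628 - 7148) - 2163)) = (-4*(-60)**2 + 4397)*(3451/46178 + sqrt(sqrt(-1628 - 7148) - 2163)) = (-4*3600 + 4397)*(3451/46178 + sqrt(sqrt(-8776) - 2163)) = (-14400 + 4397)*(3451/46178 + sqrt(2*I*sqrt(2194) - 2163)) = -10003*(3451/46178 + sqrt(-2163 + 2*I*sqrt(2194))) = -34520353/46178 - 10003*sqrt(-2163 + 2*I*sqrt(2194))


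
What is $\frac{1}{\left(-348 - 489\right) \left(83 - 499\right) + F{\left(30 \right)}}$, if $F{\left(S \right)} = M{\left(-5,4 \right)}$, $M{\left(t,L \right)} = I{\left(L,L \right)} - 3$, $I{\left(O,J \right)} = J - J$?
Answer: $\frac{1}{348189} \approx 2.872 \cdot 10^{-6}$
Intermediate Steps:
$I{\left(O,J \right)} = 0$
$M{\left(t,L \right)} = -3$ ($M{\left(t,L \right)} = 0 - 3 = -3$)
$F{\left(S \right)} = -3$
$\frac{1}{\left(-348 - 489\right) \left(83 - 499\right) + F{\left(30 \right)}} = \frac{1}{\left(-348 - 489\right) \left(83 - 499\right) - 3} = \frac{1}{\left(-837\right) \left(-416\right) - 3} = \frac{1}{348192 - 3} = \frac{1}{348189}$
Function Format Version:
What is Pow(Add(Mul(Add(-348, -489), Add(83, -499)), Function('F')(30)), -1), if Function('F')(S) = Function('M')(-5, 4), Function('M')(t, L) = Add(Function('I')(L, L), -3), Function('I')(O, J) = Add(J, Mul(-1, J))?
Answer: Rational(1, 348189) ≈ 2.8720e-6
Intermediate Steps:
Function('I')(O, J) = 0
Function('M')(t, L) = -3 (Function('M')(t, L) = Add(0, -3) = -3)
Function('F')(S) = -3
Pow(Add(Mul(Add(-348, -489), Add(83, -499)), Function('F')(30)), -1) = Pow(Add(Mul(Add(-348, -489), Add(83, -499)), -3), -1) = Pow(Add(Mul(-837, -416), -3), -1) = Pow(Add(348192, -3), -1) = Pow(348189, -1) = Rational(1, 348189)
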